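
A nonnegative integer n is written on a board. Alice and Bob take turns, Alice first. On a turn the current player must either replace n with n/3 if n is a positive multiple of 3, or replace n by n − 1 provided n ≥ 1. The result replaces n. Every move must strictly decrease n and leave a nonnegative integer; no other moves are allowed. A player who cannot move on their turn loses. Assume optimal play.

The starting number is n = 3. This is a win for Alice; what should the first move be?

Positions with no move are L. A position that does have a move is losing for the player to move precisely when every available move leads to a winning position for the opponent. Fill in the labels:
n=0: no move → L
n=1: can move to 0, which is L ⇒ W
n=2: the only move is to 1(W), a W ⇒ L
n=3: can move to 2, which is L ⇒ W
From 3, the L positions reachable in one move are: 2.

Move to 2.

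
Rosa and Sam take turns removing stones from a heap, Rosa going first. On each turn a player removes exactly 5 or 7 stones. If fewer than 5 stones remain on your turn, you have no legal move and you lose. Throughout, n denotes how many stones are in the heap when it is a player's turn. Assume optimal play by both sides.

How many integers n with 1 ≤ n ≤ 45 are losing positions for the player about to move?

19

Classify positions by backward induction: terminal positions (no move available) are L. From any other position, the mover wins iff some move reaches an L.
n=0: no move → L
n=1: no move → L
n=2: no move → L
n=3: no move → L
n=4: no move → L
n=5: reaches L-position 0 → W
n=6: reaches L-position 1 → W
n=7: reaches L-position 2 → W
n=8: reaches L-position 3 → W
n=9: reaches L-position 4 → W
n=10: reaches L-position 3 → W
n=11: reaches L-position 4 → W
n=12: only reaches 7(W), 5(W), all W → L
n=13: only reaches 8(W), 6(W), all W → L
n=14: only reaches 9(W), 7(W), all W → L
n=15: only reaches 10(W), 8(W), all W → L
n=16: only reaches 11(W), 9(W), all W → L
n=17: reaches L-position 12 → W
n=18: reaches L-position 13 → W
n=19: reaches L-position 14 → W
n=20: reaches L-position 15 → W
n=21: reaches L-position 16 → W
n=22: reaches L-position 15 → W
n=23: reaches L-position 16 → W
n=24: only reaches 19(W), 17(W), all W → L
n=25: only reaches 20(W), 18(W), all W → L
n=26: only reaches 21(W), 19(W), all W → L
n=27: only reaches 22(W), 20(W), all W → L
n=28: only reaches 23(W), 21(W), all W → L
n=29: reaches L-position 24 → W
n=30: reaches L-position 25 → W
n=31: reaches L-position 26 → W
n=32: reaches L-position 27 → W
n=33: reaches L-position 28 → W
n=34: reaches L-position 27 → W
n=35: reaches L-position 28 → W
n=36: only reaches 31(W), 29(W), all W → L
n=37: only reaches 32(W), 30(W), all W → L
n=38: only reaches 33(W), 31(W), all W → L
n=39: only reaches 34(W), 32(W), all W → L
n=40: only reaches 35(W), 33(W), all W → L
n=41: reaches L-position 36 → W
n=42: reaches L-position 37 → W
n=43: reaches L-position 38 → W
n=44: reaches L-position 39 → W
n=45: reaches L-position 40 → W
L entries with 1 ≤ n ≤ 45 (n=0 is outside the asked range and is not counted): n = 1, 2, 3, 4, 12, 13, 14, 15, 16, 24, 25, 26, 27, 28, 36, 37, 38, 39, 40; that makes 19.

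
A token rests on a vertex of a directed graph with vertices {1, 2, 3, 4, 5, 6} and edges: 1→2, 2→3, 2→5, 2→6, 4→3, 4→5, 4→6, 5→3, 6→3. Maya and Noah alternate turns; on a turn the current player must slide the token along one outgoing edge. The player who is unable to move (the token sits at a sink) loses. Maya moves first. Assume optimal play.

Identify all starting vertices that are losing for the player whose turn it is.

1, 3

Label each position W (a win for the player to move) or L (a loss). A position with no legal move is L; any other position is W exactly when some move reaches an L, and L when every move reaches a W.
Every edge goes from a vertex to one that appears earlier in the order 3, 6, 5, 2, 4, 1, so processing vertices in that order labels each vertex after all of its successors.
3: no outgoing edge → L
6: →3(L), so W
5: →3(L), so W
2: →3(L), so W
4: →3(L), so W
1: →2(W) only, which is W, so L
Reading off the rows marked L gives the requested list; there are 2 such vertices.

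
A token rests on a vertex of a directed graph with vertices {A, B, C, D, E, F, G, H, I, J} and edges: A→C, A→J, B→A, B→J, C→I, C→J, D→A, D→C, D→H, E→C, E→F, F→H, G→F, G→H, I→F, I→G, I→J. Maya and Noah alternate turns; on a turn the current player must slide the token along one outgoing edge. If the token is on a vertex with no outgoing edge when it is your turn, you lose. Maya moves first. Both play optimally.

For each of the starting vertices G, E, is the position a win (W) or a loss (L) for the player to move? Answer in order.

G: W, E: L

Compute win/loss labels from the base case upward. A position with no move is L. Any other position is W if it can reach an L in one move, else L.
Every edge goes from a vertex to one that appears earlier in the order H, J, F, G, I, C, E, A, D, B, so processing vertices in that order labels each vertex after all of its successors.
H: no outgoing edge → L
J: no outgoing edge → L
F: reaches L-position H → W
G: reaches L-position H → W
I: reaches L-position J → W
C: reaches L-position J → W
E: only reaches C(W), F(W), all W → L
A: reaches L-position J → W
D: reaches L-position H → W
B: reaches L-position J → W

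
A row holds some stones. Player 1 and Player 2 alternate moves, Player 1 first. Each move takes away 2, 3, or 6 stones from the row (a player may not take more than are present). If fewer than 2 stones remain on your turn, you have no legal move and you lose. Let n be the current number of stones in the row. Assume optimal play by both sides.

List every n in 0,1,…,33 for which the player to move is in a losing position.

Label each position W (a win for the player to move) or L (a loss). A position with no legal move is L; any other position is W exactly when some move reaches an L, and L when every move reaches a W.
n=0: no move → L
n=1: no move → L
n=2: →0(L), so W
n=3: →1(L), so W
n=4: →1(L), so W
n=5: →3(W), 2(W) — all W, so L
n=6: →0(L), so W
n=7: →5(L), so W
n=8: →5(L), so W
n=9: →7(W), 6(W), 3(W) — all W, so L
n=10: →8(W), 7(W), 4(W) — all W, so L
n=11: →9(L), so W
n=12: →10(L), so W
n=13: →10(L), so W
n=14: →12(W), 11(W), 8(W) — all W, so L
n=15: →9(L), so W
n=16: →14(L), so W
n=17: →14(L), so W
n=18: →16(W), 15(W), 12(W) — all W, so L
n=19: →17(W), 16(W), 13(W) — all W, so L
n=20: →18(L), so W
n=21: →19(L), so W
n=22: →19(L), so W
n=23: →21(W), 20(W), 17(W) — all W, so L
n=24: →18(L), so W
n=25: →23(L), so W
n=26: →23(L), so W
n=27: →25(W), 24(W), 21(W) — all W, so L
n=28: →26(W), 25(W), 22(W) — all W, so L
n=29: →27(L), so W
n=30: →28(L), so W
n=31: →28(L), so W
n=32: →30(W), 29(W), 26(W) — all W, so L
n=33: →27(L), so W
Reading off the rows marked L gives the requested list; there are 12 such values of n.

0, 1, 5, 9, 10, 14, 18, 19, 23, 27, 28, 32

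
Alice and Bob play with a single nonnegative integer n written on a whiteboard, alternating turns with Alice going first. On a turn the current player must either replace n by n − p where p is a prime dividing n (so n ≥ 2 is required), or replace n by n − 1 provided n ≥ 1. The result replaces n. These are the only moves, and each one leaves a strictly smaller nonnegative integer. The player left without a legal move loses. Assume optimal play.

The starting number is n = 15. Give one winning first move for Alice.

Build the W/L table. Terminal = L. A non-terminal position is W if it has a move to some L; otherwise it is L.
n=0: no move → L
n=1: reaches L-position 0 → W
n=2: reaches L-position 0 → W
n=3: reaches L-position 0 → W
n=4: only reaches 2(W), 3(W), all W → L
n=5: reaches L-position 0 → W
n=6: reaches L-position 4 → W
n=7: reaches L-position 0 → W
n=8: only reaches 6(W), 7(W), all W → L
n=9: reaches L-position 8 → W
n=10: reaches L-position 8 → W
n=11: reaches L-position 0 → W
n=12: only reaches 9(W), 10(W), 11(W), all W → L
n=13: reaches L-position 0 → W
n=14: reaches L-position 12 → W
n=15: reaches L-position 12 → W
From 15, the L positions reachable in one move are: 12.

Move to 12.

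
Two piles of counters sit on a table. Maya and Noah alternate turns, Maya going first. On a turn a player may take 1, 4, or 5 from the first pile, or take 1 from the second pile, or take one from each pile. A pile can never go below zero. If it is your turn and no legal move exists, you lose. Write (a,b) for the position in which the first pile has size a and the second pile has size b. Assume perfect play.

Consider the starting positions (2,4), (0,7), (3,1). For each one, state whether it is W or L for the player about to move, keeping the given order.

Compute win/loss labels from the base case upward. A position with no move is L. Any other position is W if it can reach an L in one move, else L.
No move ever increases a pile, so every position that can arise here has a ≤ 3 and b ≤ 7; it is enough to label the cells with 0 ≤ a ≤ 3 and 0 ≤ b ≤ 7.
Every move lowers a or b (never raises either), so fill the grid row by row in increasing a, and left to right within a row: each cell's successors are then already labelled.
      b=0  b=1  b=2  b=3  b=4  b=5  b=6  b=7
a=0:    L    W    L    W    L    W    L    W
a=1:    W    W    W    W    W    W    W    W
a=2:    L    W    L    W    L    W    L    W
a=3:    W    W    W    W    W    W    W    W
Cells with no legal move (terminal, hence L): (0,0).
The remaining L cells, each justified by listing all of its moves:
(0,2): only reaches (0,1)(W), which is W → L
(0,4): only reaches (0,3)(W), which is W → L
(0,6): only reaches (0,5)(W), which is W → L
(2,0): only reaches (1,0)(W), which is W → L
(2,2): only reaches (1,2)(W), (2,1)(W), (1,1)(W), all W → L
(2,4): only reaches (1,4)(W), (2,3)(W), (1,3)(W), all W → L
(2,6): only reaches (1,6)(W), (2,5)(W), (1,5)(W), all W → L
Every other cell has at least one move into one of the L cells above, so it is W.
(2,4): one of the L cells justified above, so L
(0,7): the move to (0,6) reaches an L cell, so W
(3,1): the move to (2,0) reaches an L cell, so W

(2,4): L, (0,7): W, (3,1): W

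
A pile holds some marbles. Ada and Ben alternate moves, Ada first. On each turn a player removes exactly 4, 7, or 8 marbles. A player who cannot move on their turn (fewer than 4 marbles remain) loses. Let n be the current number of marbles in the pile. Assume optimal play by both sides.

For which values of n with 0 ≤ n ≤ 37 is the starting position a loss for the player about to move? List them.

Use the standard recursion: the mover loses at a terminal position; elsewhere, the mover wins exactly when some move hands the opponent an L position.
n=0: no move → L
n=1: no move → L
n=2: no move → L
n=3: no move → L
n=4: can move to 0, which is L ⇒ W
n=5: can move to 1, which is L ⇒ W
n=6: can move to 2, which is L ⇒ W
n=7: can move to 3, which is L ⇒ W
n=8: can move to 1, which is L ⇒ W
n=9: can move to 2, which is L ⇒ W
n=10: can move to 3, which is L ⇒ W
n=11: can move to 3, which is L ⇒ W
n=12: moves to 8(W), 5(W), 4(W); every one is W ⇒ L
n=13: moves to 9(W), 6(W), 5(W); every one is W ⇒ L
n=14: moves to 10(W), 7(W), 6(W); every one is W ⇒ L
n=15: moves to 11(W), 8(W), 7(W); every one is W ⇒ L
n=16: can move to 12, which is L ⇒ W
n=17: can move to 13, which is L ⇒ W
n=18: can move to 14, which is L ⇒ W
n=19: can move to 15, which is L ⇒ W
n=20: can move to 13, which is L ⇒ W
n=21: can move to 14, which is L ⇒ W
n=22: can move to 15, which is L ⇒ W
n=23: can move to 15, which is L ⇒ W
n=24: moves to 20(W), 17(W), 16(W); every one is W ⇒ L
n=25: moves to 21(W), 18(W), 17(W); every one is W ⇒ L
n=26: moves to 22(W), 19(W), 18(W); every one is W ⇒ L
n=27: moves to 23(W), 20(W), 19(W); every one is W ⇒ L
n=28: can move to 24, which is L ⇒ W
n=29: can move to 25, which is L ⇒ W
n=30: can move to 26, which is L ⇒ W
n=31: can move to 27, which is L ⇒ W
n=32: can move to 25, which is L ⇒ W
n=33: can move to 26, which is L ⇒ W
n=34: can move to 27, which is L ⇒ W
n=35: can move to 27, which is L ⇒ W
n=36: moves to 32(W), 29(W), 28(W); every one is W ⇒ L
n=37: moves to 33(W), 30(W), 29(W); every one is W ⇒ L
Reading off the rows marked L gives the requested list; there are 14 such values of n.

0, 1, 2, 3, 12, 13, 14, 15, 24, 25, 26, 27, 36, 37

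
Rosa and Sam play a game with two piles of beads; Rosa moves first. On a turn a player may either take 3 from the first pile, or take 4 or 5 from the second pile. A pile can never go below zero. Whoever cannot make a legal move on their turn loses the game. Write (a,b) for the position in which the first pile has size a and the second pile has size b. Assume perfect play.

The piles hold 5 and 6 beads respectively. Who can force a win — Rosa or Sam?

Sam wins.

Use the standard recursion: the mover loses at a terminal position; elsewhere, the mover wins exactly when some move hands the opponent an L position.
No move ever increases a pile, so every position that can arise here has a ≤ 5 and b ≤ 6; it is enough to label the cells with 0 ≤ a ≤ 5 and 0 ≤ b ≤ 6.
Every move lowers a or b (never raises either), so fill the grid row by row in increasing a, and left to right within a row: each cell's successors are then already labelled.
      b=0  b=1  b=2  b=3  b=4  b=5  b=6
a=0:    L    L    L    L    W    W    W
a=1:    L    L    L    L    W    W    W
a=2:    L    L    L    L    W    W    W
a=3:    W    W    W    W    L    L    L
a=4:    W    W    W    W    L    L    L
a=5:    W    W    W    W    L    L    L
Cells with no legal move (terminal, hence L): (0,0), (0,1), (0,2), (0,3), (1,0), (1,1), (1,2), (1,3), (2,0), (2,1), (2,2), (2,3).
The remaining L cells, each justified by listing all of its moves:
(3,4): moves to (0,4)(W), (3,0)(W); every one is W ⇒ L
(3,5): moves to (0,5)(W), (3,1)(W), (3,0)(W); every one is W ⇒ L
(3,6): moves to (0,6)(W), (3,2)(W), (3,1)(W); every one is W ⇒ L
(4,4): moves to (1,4)(W), (4,0)(W); every one is W ⇒ L
(4,5): moves to (1,5)(W), (4,1)(W), (4,0)(W); every one is W ⇒ L
(4,6): moves to (1,6)(W), (4,2)(W), (4,1)(W); every one is W ⇒ L
(5,4): moves to (2,4)(W), (5,0)(W); every one is W ⇒ L
(5,5): moves to (2,5)(W), (5,1)(W), (5,0)(W); every one is W ⇒ L
(5,6): moves to (2,6)(W), (5,2)(W), (5,1)(W); every one is W ⇒ L
Every other cell has at least one move into one of the L cells above, so it is W.
Every move from (5,6) reaches a W position, so the mover loses.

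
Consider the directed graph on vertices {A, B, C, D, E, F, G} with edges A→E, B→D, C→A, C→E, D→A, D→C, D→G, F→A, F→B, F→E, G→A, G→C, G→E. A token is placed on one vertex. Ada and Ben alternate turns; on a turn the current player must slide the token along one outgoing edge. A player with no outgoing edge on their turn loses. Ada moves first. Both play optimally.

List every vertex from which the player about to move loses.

Build the W/L table. Terminal = L. A non-terminal position is W if it has a move to some L; otherwise it is L.
Every edge goes from a vertex to one that appears earlier in the order E, A, C, G, D, B, F, so processing vertices in that order labels each vertex after all of its successors.
E: no outgoing edge → L
A: →E(L), so W
C: →E(L), so W
G: →E(L), so W
D: →G(W), C(W), A(W) — all W, so L
B: →D(L), so W
F: →E(L), so W
The losing starting vertices are exactly the entries labelled L in this table (2 of them).

D, E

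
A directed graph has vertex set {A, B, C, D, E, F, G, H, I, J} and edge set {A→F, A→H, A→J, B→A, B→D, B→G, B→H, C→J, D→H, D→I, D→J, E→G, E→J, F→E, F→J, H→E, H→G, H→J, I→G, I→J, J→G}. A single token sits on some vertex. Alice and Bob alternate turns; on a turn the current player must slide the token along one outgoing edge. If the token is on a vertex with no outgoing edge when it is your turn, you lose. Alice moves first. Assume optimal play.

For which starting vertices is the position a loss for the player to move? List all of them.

C, D, F, G

Positions with no move are L. A position that does have a move is losing for the player to move precisely when every available move leads to a winning position for the opponent. Fill in the labels:
Every edge goes from a vertex to one that appears earlier in the order G, J, E, H, F, I, D, A, C, B, so processing vertices in that order labels each vertex after all of its successors.
G: no outgoing edge → L
J: reaches L-position G → W
E: reaches L-position G → W
H: reaches L-position G → W
F: only reaches E(W), J(W), all W → L
I: reaches L-position G → W
D: only reaches I(W), H(W), J(W), all W → L
A: reaches L-position F → W
C: only reaches J(W), which is W → L
B: reaches L-position D → W
Reading off the rows marked L gives the requested list; there are 4 such vertices.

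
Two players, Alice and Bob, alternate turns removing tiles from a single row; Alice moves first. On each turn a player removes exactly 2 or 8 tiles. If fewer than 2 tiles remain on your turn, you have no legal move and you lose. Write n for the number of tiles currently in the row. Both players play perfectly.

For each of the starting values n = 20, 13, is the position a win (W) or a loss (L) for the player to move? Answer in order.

Positions with no move are L. A position that does have a move is losing for the player to move precisely when every available move leads to a winning position for the opponent. Fill in the labels:
n=0: no move → L
n=1: no move → L
n=2: W (go to 0, an L position)
n=3: W (go to 1, an L position)
n=4: L (sole option 2(W) is W)
n=5: L (sole option 3(W) is W)
n=6: W (go to 4, an L position)
n=7: W (go to 5, an L position)
n=8: W (go to 0, an L position)
n=9: W (go to 1, an L position)
n=10: L (options 8(W), 2(W) are all W)
n=11: L (options 9(W), 3(W) are all W)
n=12: W (go to 10, an L position)
n=13: W (go to 11, an L position)
n=14: L (options 12(W), 6(W) are all W)
n=15: L (options 13(W), 7(W) are all W)
n=16: W (go to 14, an L position)
n=17: W (go to 15, an L position)
n=18: W (go to 10, an L position)
n=19: W (go to 11, an L position)
n=20: L (options 18(W), 12(W) are all W)

20: L, 13: W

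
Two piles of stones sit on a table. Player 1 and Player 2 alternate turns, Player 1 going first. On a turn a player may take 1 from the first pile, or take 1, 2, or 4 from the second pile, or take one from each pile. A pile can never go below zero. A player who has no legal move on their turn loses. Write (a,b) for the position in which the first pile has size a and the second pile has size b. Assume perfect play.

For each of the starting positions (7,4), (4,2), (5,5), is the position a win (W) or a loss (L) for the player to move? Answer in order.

Compute win/loss labels from the base case upward. A position with no move is L. Any other position is W if it can reach an L in one move, else L.
No move ever increases a pile, so every position that can arise here has a ≤ 7 and b ≤ 5; it is enough to label the cells with 0 ≤ a ≤ 7 and 0 ≤ b ≤ 5.
Every move lowers a or b (never raises either), so fill the grid row by row in increasing a, and left to right within a row: each cell's successors are then already labelled.
      b=0  b=1  b=2  b=3  b=4  b=5
a=0:    L    W    W    L    W    W
a=1:    W    W    L    W    W    L
a=2:    L    W    W    W    W    W
a=3:    W    W    L    W    W    L
a=4:    L    W    W    W    W    W
a=5:    W    W    L    W    W    L
a=6:    L    W    W    W    W    W
a=7:    W    W    L    W    W    L
Cells with no legal move (terminal, hence L): (0,0).
The remaining L cells, each justified by listing all of its moves:
(0,3): only reaches (0,2)(W), (0,1)(W), all W → L
(1,2): only reaches (0,2)(W), (1,1)(W), (1,0)(W), (0,1)(W), all W → L
(1,5): only reaches (0,5)(W), (1,4)(W), (1,3)(W), (1,1)(W), (0,4)(W), all W → L
(2,0): only reaches (1,0)(W), which is W → L
(3,2): only reaches (2,2)(W), (3,1)(W), (3,0)(W), (2,1)(W), all W → L
(3,5): only reaches (2,5)(W), (3,4)(W), (3,3)(W), (3,1)(W), (2,4)(W), all W → L
(4,0): only reaches (3,0)(W), which is W → L
(5,2): only reaches (4,2)(W), (5,1)(W), (5,0)(W), (4,1)(W), all W → L
(5,5): only reaches (4,5)(W), (5,4)(W), (5,3)(W), (5,1)(W), (4,4)(W), all W → L
(6,0): only reaches (5,0)(W), which is W → L
(7,2): only reaches (6,2)(W), (7,1)(W), (7,0)(W), (6,1)(W), all W → L
(7,5): only reaches (6,5)(W), (7,4)(W), (7,3)(W), (7,1)(W), (6,4)(W), all W → L
Every other cell has at least one move into one of the L cells above, so it is W.
(7,4): the move to (7,2) reaches an L cell, so W
(4,2): the move to (3,2) reaches an L cell, so W
(5,5): one of the L cells justified above, so L

(7,4): W, (4,2): W, (5,5): L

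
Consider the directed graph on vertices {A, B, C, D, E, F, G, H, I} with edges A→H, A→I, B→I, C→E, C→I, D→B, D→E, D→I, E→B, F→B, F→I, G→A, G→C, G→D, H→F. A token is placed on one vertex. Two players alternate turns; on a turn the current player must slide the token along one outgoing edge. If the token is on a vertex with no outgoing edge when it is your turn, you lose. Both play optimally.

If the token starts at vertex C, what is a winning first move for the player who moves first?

Compute win/loss labels from the base case upward. A position with no move is L. Any other position is W if it can reach an L in one move, else L.
Every edge goes from a vertex to one that appears earlier in the order I, B, F, E, D, H, A, C, G, so processing vertices in that order labels each vertex after all of its successors.
I: no outgoing edge → L
B: →I(L), so W
F: →I(L), so W
E: →B(W) only, which is W, so L
D: →E(L), so W
H: →F(W) only, which is W, so L
A: →H(L), so W
C: →E(L), so W
G: →C(W), A(W), D(W) — all W, so L
From C, the L positions reachable in one move are: E, I. Any move reaching one of these is winning.

Move to E.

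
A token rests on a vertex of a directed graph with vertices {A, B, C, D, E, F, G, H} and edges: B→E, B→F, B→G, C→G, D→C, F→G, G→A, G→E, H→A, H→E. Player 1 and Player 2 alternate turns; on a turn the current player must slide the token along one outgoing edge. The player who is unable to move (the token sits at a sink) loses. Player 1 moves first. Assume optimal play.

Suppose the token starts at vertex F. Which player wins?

Player 2 wins.

Classify positions by backward induction: terminal positions (no move available) are L. From any other position, the mover wins iff some move reaches an L.
Every edge goes from a vertex to one that appears earlier in the order E, A, G, C, H, D, F, B, so processing vertices in that order labels each vertex after all of its successors.
E: no outgoing edge → L
A: no outgoing edge → L
G: →A(L), so W
C: →G(W) only, which is W, so L
H: →A(L), so W
D: →C(L), so W
F: →G(W) only, which is W, so L
B: →F(L), so W
The starting position F is L: whatever Player 1 does, the opponent receives a W position.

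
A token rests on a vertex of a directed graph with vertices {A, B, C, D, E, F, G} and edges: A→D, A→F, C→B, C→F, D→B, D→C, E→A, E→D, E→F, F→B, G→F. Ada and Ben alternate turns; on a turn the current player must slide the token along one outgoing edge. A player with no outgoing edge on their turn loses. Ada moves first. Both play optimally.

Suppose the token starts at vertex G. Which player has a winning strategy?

Ben wins.

Label each position W (a win for the player to move) or L (a loss). A position with no legal move is L; any other position is W exactly when some move reaches an L, and L when every move reaches a W.
Every edge goes from a vertex to one that appears earlier in the order B, F, G, C, D, A, E, so processing vertices in that order labels each vertex after all of its successors.
B: no outgoing edge → L
F: →B(L), so W
G: →F(W) only, which is W, so L
C: →B(L), so W
D: →B(L), so W
A: →D(W), F(W) — all W, so L
E: →A(L), so W
Every move from G reaches a W position, so the mover loses.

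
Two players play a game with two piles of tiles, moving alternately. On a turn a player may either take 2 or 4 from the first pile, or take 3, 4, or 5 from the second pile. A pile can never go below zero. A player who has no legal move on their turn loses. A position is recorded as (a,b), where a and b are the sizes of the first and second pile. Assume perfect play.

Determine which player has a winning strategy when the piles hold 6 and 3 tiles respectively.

The first player wins.

Compute win/loss labels from the base case upward. A position with no move is L. Any other position is W if it can reach an L in one move, else L.
No move ever increases a pile, so every position that can arise here has a ≤ 6 and b ≤ 3; it is enough to label the cells with 0 ≤ a ≤ 6 and 0 ≤ b ≤ 3.
Every move lowers a or b (never raises either), so fill the grid row by row in increasing a, and left to right within a row: each cell's successors are then already labelled.
      b=0  b=1  b=2  b=3
a=0:    L    L    L    W
a=1:    L    L    L    W
a=2:    W    W    W    L
a=3:    W    W    W    L
a=4:    W    W    W    W
a=5:    W    W    W    W
a=6:    L    L    L    W
Cells with no legal move (terminal, hence L): (0,0), (0,1), (0,2), (1,0), (1,1), (1,2).
The remaining L cells, each justified by listing all of its moves:
(2,3): →(0,3)(W), (2,0)(W) — all W, so L
(3,3): →(1,3)(W), (3,0)(W) — all W, so L
(6,0): →(4,0)(W), (2,0)(W) — all W, so L
(6,1): →(4,1)(W), (2,1)(W) — all W, so L
(6,2): →(4,2)(W), (2,2)(W) — all W, so L
Every other cell has at least one move into one of the L cells above, so it is W.
From (6,3) the player to move can move to (2,3), reaching an L position.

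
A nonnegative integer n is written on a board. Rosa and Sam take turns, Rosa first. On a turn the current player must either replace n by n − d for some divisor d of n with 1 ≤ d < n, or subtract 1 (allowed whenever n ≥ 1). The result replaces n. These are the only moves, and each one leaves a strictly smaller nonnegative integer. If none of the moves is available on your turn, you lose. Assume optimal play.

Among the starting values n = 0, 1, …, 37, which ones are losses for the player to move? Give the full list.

0, 2, 5, 7, 9, 11, 13, 15, 17, 19, 21, 23, 25, 27, 29, 31, 33, 35, 37

Use the standard recursion: the mover loses at a terminal position; elsewhere, the mover wins exactly when some move hands the opponent an L position.
n=0: no move → L
n=1: W (go to 0, an L position)
n=2: L (sole option 1(W) is W)
n=3: W (go to 2, an L position)
n=4: W (go to 2, an L position)
n=5: L (sole option 4(W) is W)
n=6: W (go to 5, an L position)
n=7: L (sole option 6(W) is W)
n=8: W (go to 7, an L position)
n=9: L (options 6(W), 8(W) are all W)
n=10: W (go to 5, an L position)
n=11: L (sole option 10(W) is W)
n=12: W (go to 9, an L position)
n=13: L (sole option 12(W) is W)
n=14: W (go to 7, an L position)
n=15: L (options 10(W), 12(W), 14(W) are all W)
n=16: W (go to 15, an L position)
n=17: L (sole option 16(W) is W)
n=18: W (go to 9, an L position)
n=19: L (sole option 18(W) is W)
n=20: W (go to 15, an L position)
n=21: L (options 14(W), 18(W), 20(W) are all W)
n=22: W (go to 11, an L position)
n=23: L (sole option 22(W) is W)
n=24: W (go to 21, an L position)
n=25: L (options 20(W), 24(W) are all W)
n=26: W (go to 13, an L position)
n=27: L (options 18(W), 24(W), 26(W) are all W)
n=28: W (go to 21, an L position)
n=29: L (sole option 28(W) is W)
n=30: W (go to 15, an L position)
n=31: L (sole option 30(W) is W)
n=32: W (go to 31, an L position)
n=33: L (options 22(W), 30(W), 32(W) are all W)
n=34: W (go to 17, an L position)
n=35: L (options 28(W), 30(W), 34(W) are all W)
n=36: W (go to 27, an L position)
n=37: L (sole option 36(W) is W)
The losing starting values of n are exactly the entries labelled L in this table (19 of them).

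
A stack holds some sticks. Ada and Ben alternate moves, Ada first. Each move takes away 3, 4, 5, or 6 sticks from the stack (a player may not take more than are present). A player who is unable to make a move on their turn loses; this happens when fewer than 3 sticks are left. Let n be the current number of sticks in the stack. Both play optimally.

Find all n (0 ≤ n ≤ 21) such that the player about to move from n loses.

0, 1, 2, 9, 10, 11, 18, 19, 20

Build the W/L table. Terminal = L. A non-terminal position is W if it has a move to some L; otherwise it is L.
n=0: no move → L
n=1: no move → L
n=2: no move → L
n=3: W (go to 0, an L position)
n=4: W (go to 1, an L position)
n=5: W (go to 2, an L position)
n=6: W (go to 2, an L position)
n=7: W (go to 2, an L position)
n=8: W (go to 2, an L position)
n=9: L (options 6(W), 5(W), 4(W), 3(W) are all W)
n=10: L (options 7(W), 6(W), 5(W), 4(W) are all W)
n=11: L (options 8(W), 7(W), 6(W), 5(W) are all W)
n=12: W (go to 9, an L position)
n=13: W (go to 10, an L position)
n=14: W (go to 11, an L position)
n=15: W (go to 11, an L position)
n=16: W (go to 11, an L position)
n=17: W (go to 11, an L position)
n=18: L (options 15(W), 14(W), 13(W), 12(W) are all W)
n=19: L (options 16(W), 15(W), 14(W), 13(W) are all W)
n=20: L (options 17(W), 16(W), 15(W), 14(W) are all W)
n=21: W (go to 18, an L position)
Reading off the rows marked L gives the requested list; there are 9 such values of n.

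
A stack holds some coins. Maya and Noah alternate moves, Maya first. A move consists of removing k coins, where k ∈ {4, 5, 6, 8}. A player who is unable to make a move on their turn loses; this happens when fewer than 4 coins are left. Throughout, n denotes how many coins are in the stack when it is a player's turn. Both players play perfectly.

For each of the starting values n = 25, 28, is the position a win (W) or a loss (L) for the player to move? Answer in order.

Use the standard recursion: the mover loses at a terminal position; elsewhere, the mover wins exactly when some move hands the opponent an L position.
n=0: no move → L
n=1: no move → L
n=2: no move → L
n=3: no move → L
n=4: can move to 0, which is L ⇒ W
n=5: can move to 1, which is L ⇒ W
n=6: can move to 2, which is L ⇒ W
n=7: can move to 3, which is L ⇒ W
n=8: can move to 3, which is L ⇒ W
n=9: can move to 3, which is L ⇒ W
n=10: can move to 2, which is L ⇒ W
n=11: can move to 3, which is L ⇒ W
n=12: moves to 8(W), 7(W), 6(W), 4(W); every one is W ⇒ L
n=13: moves to 9(W), 8(W), 7(W), 5(W); every one is W ⇒ L
n=14: moves to 10(W), 9(W), 8(W), 6(W); every one is W ⇒ L
n=15: moves to 11(W), 10(W), 9(W), 7(W); every one is W ⇒ L
n=16: can move to 12, which is L ⇒ W
n=17: can move to 13, which is L ⇒ W
n=18: can move to 14, which is L ⇒ W
n=19: can move to 15, which is L ⇒ W
n=20: can move to 15, which is L ⇒ W
n=21: can move to 15, which is L ⇒ W
n=22: can move to 14, which is L ⇒ W
n=23: can move to 15, which is L ⇒ W
n=24: moves to 20(W), 19(W), 18(W), 16(W); every one is W ⇒ L
n=25: moves to 21(W), 20(W), 19(W), 17(W); every one is W ⇒ L
n=26: moves to 22(W), 21(W), 20(W), 18(W); every one is W ⇒ L
n=27: moves to 23(W), 22(W), 21(W), 19(W); every one is W ⇒ L
n=28: can move to 24, which is L ⇒ W

25: L, 28: W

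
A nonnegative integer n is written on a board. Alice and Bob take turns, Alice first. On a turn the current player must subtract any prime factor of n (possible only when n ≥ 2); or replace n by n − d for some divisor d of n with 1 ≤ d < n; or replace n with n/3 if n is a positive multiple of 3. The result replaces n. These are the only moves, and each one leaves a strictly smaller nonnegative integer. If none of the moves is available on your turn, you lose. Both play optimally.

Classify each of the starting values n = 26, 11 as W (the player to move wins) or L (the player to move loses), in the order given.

Classify positions by backward induction: terminal positions (no move available) are L. From any other position, the mover wins iff some move reaches an L.
n=0: no move → L
n=1: no move → L
n=2: W (go to 0, an L position)
n=3: W (go to 0, an L position)
n=4: L (options 2(W), 3(W) are all W)
n=5: W (go to 0, an L position)
n=6: W (go to 4, an L position)
n=7: W (go to 0, an L position)
n=8: W (go to 4, an L position)
n=9: L (options 3(W), 6(W), 8(W) are all W)
n=10: W (go to 9, an L position)
n=11: W (go to 0, an L position)
n=12: W (go to 4, an L position)
n=13: W (go to 0, an L position)
n=14: L (options 7(W), 12(W), 13(W) are all W)
n=15: W (go to 14, an L position)
n=16: W (go to 14, an L position)
n=17: W (go to 0, an L position)
n=18: W (go to 9, an L position)
n=19: W (go to 0, an L position)
n=20: L (options 10(W), 15(W), 16(W), 18(W), 19(W) are all W)
n=21: W (go to 14, an L position)
n=22: W (go to 20, an L position)
n=23: W (go to 0, an L position)
n=24: W (go to 20, an L position)
n=25: W (go to 20, an L position)
n=26: L (options 13(W), 24(W), 25(W) are all W)

26: L, 11: W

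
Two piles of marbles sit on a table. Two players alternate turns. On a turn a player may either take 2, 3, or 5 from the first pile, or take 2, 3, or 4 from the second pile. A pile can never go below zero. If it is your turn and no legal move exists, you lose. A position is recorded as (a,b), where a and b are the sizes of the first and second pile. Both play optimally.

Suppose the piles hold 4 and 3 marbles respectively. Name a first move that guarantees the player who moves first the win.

Move to (2,3).

Compute win/loss labels from the base case upward. A position with no move is L. Any other position is W if it can reach an L in one move, else L.
No move ever increases a pile, so every position that can arise here has a ≤ 4 and b ≤ 3; it is enough to label the cells with 0 ≤ a ≤ 4 and 0 ≤ b ≤ 3.
Every move lowers a or b (never raises either), so fill the grid row by row in increasing a, and left to right within a row: each cell's successors are then already labelled.
      b=0  b=1  b=2  b=3
a=0:    L    L    W    W
a=1:    L    L    W    W
a=2:    W    W    L    L
a=3:    W    W    L    L
a=4:    W    W    W    W
Cells with no legal move (terminal, hence L): (0,0), (0,1), (1,0), (1,1).
The remaining L cells, each justified by listing all of its moves:
(2,2): L (options (0,2)(W), (2,0)(W) are all W)
(2,3): L (options (0,3)(W), (2,1)(W), (2,0)(W) are all W)
(3,2): L (options (1,2)(W), (0,2)(W), (3,0)(W) are all W)
(3,3): L (options (1,3)(W), (0,3)(W), (3,1)(W), (3,0)(W) are all W)
Every other cell has at least one move into one of the L cells above, so it is W.
From (4,3), the L positions reachable in one move are: (2,3).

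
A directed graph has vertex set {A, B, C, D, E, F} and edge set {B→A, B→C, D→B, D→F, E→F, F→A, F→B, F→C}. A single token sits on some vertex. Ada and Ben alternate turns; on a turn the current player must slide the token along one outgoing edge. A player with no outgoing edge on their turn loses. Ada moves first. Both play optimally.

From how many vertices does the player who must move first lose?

Build the W/L table. Terminal = L. A non-terminal position is W if it has a move to some L; otherwise it is L.
Every edge goes from a vertex to one that appears earlier in the order C, A, B, F, E, D, so processing vertices in that order labels each vertex after all of its successors.
C: no outgoing edge → L
A: no outgoing edge → L
B: reaches L-position A → W
F: reaches L-position A → W
E: only reaches F(W), which is W → L
D: only reaches F(W), B(W), all W → L
The L vertices are A, C, D, E; that is 4 in all.

4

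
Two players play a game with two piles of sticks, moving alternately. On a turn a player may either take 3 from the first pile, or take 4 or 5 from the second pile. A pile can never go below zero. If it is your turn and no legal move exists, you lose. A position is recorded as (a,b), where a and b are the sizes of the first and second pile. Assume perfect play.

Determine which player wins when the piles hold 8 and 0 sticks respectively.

Build the W/L table. Terminal = L. A non-terminal position is W if it has a move to some L; otherwise it is L.
No move ever increases a pile, so every position that can arise here has a ≤ 8 and b ≤ 0; it is enough to label the cells with 0 ≤ a ≤ 8 and 0 ≤ b ≤ 0.
Every move lowers a or b (never raises either), so fill the grid row by row in increasing a, and left to right within a row: each cell's successors are then already labelled.
      b=0
a=0:    L
a=1:    L
a=2:    L
a=3:    W
a=4:    W
a=5:    W
a=6:    L
a=7:    L
a=8:    L
Cells with no legal move (terminal, hence L): (0,0), (1,0), (2,0).
The remaining L cells, each justified by listing all of its moves:
(6,0): →(3,0)(W) only, which is W, so L
(7,0): →(4,0)(W) only, which is W, so L
(8,0): →(5,0)(W) only, which is W, so L
Every other cell has at least one move into one of the L cells above, so it is W.
Every move from (8,0) reaches a W position, so the mover loses.

The second player wins.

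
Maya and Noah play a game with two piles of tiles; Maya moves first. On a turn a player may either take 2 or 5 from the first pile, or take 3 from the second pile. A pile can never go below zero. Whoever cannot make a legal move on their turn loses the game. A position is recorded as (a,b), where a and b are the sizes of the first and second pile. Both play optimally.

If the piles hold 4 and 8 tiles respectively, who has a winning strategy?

Use the standard recursion: the mover loses at a terminal position; elsewhere, the mover wins exactly when some move hands the opponent an L position.
No move ever increases a pile, so every position that can arise here has a ≤ 4 and b ≤ 8; it is enough to label the cells with 0 ≤ a ≤ 4 and 0 ≤ b ≤ 8.
Every move lowers a or b (never raises either), so fill the grid row by row in increasing a, and left to right within a row: each cell's successors are then already labelled.
      b=0  b=1  b=2  b=3  b=4  b=5  b=6  b=7  b=8
a=0:    L    L    L    W    W    W    L    L    L
a=1:    L    L    L    W    W    W    L    L    L
a=2:    W    W    W    L    L    L    W    W    W
a=3:    W    W    W    L    L    L    W    W    W
a=4:    L    L    L    W    W    W    L    L    L
Cells with no legal move (terminal, hence L): (0,0), (0,1), (0,2), (1,0), (1,1), (1,2).
The remaining L cells, each justified by listing all of its moves:
(0,6): L (sole option (0,3)(W) is W)
(0,7): L (sole option (0,4)(W) is W)
(0,8): L (sole option (0,5)(W) is W)
(1,6): L (sole option (1,3)(W) is W)
(1,7): L (sole option (1,4)(W) is W)
(1,8): L (sole option (1,5)(W) is W)
(2,3): L (options (0,3)(W), (2,0)(W) are all W)
(2,4): L (options (0,4)(W), (2,1)(W) are all W)
(2,5): L (options (0,5)(W), (2,2)(W) are all W)
(3,3): L (options (1,3)(W), (3,0)(W) are all W)
(3,4): L (options (1,4)(W), (3,1)(W) are all W)
(3,5): L (options (1,5)(W), (3,2)(W) are all W)
(4,0): L (sole option (2,0)(W) is W)
(4,1): L (sole option (2,1)(W) is W)
(4,2): L (sole option (2,2)(W) is W)
(4,6): L (options (2,6)(W), (4,3)(W) are all W)
(4,7): L (options (2,7)(W), (4,4)(W) are all W)
(4,8): L (options (2,8)(W), (4,5)(W) are all W)
Every other cell has at least one move into one of the L cells above, so it is W.
Every move from (4,8) reaches a W position, so the mover loses.

Noah wins.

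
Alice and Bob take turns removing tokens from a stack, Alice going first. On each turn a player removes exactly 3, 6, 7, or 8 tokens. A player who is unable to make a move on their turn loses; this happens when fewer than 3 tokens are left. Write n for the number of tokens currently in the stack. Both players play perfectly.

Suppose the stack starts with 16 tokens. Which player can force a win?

Alice wins.

Work bottom-up. With no move the player to move loses. Otherwise the position is W if at least one move leads to an L position for the opponent, and L if every move leads to a W.
n=0: no move → L
n=1: no move → L
n=2: no move → L
n=3: reaches L-position 0 → W
n=4: reaches L-position 1 → W
n=5: reaches L-position 2 → W
n=6: reaches L-position 0 → W
n=7: reaches L-position 1 → W
n=8: reaches L-position 2 → W
n=9: reaches L-position 2 → W
n=10: reaches L-position 2 → W
n=11: only reaches 8(W), 5(W), 4(W), 3(W), all W → L
n=12: only reaches 9(W), 6(W), 5(W), 4(W), all W → L
n=13: only reaches 10(W), 7(W), 6(W), 5(W), all W → L
n=14: reaches L-position 11 → W
n=15: reaches L-position 12 → W
n=16: reaches L-position 13 → W
The starting position 16 is W: Alice should remove 3, leaving 13, handing over an L position.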